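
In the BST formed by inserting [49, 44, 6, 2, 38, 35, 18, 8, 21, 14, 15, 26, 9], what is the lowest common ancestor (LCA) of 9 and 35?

Tree insertion order: [49, 44, 6, 2, 38, 35, 18, 8, 21, 14, 15, 26, 9]
Tree (level-order array): [49, 44, None, 6, None, 2, 38, None, None, 35, None, 18, None, 8, 21, None, 14, None, 26, 9, 15]
In a BST, the LCA of p=9, q=35 is the first node v on the
root-to-leaf path with p <= v <= q (go left if both < v, right if both > v).
Walk from root:
  at 49: both 9 and 35 < 49, go left
  at 44: both 9 and 35 < 44, go left
  at 6: both 9 and 35 > 6, go right
  at 38: both 9 and 35 < 38, go left
  at 35: 9 <= 35 <= 35, this is the LCA
LCA = 35


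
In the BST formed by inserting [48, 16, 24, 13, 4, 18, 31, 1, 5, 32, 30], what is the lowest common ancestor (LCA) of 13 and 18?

Tree insertion order: [48, 16, 24, 13, 4, 18, 31, 1, 5, 32, 30]
Tree (level-order array): [48, 16, None, 13, 24, 4, None, 18, 31, 1, 5, None, None, 30, 32]
In a BST, the LCA of p=13, q=18 is the first node v on the
root-to-leaf path with p <= v <= q (go left if both < v, right if both > v).
Walk from root:
  at 48: both 13 and 18 < 48, go left
  at 16: 13 <= 16 <= 18, this is the LCA
LCA = 16


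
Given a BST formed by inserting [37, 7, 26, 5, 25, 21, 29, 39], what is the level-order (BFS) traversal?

Tree insertion order: [37, 7, 26, 5, 25, 21, 29, 39]
Tree (level-order array): [37, 7, 39, 5, 26, None, None, None, None, 25, 29, 21]
BFS from the root, enqueuing left then right child of each popped node:
  queue [37] -> pop 37, enqueue [7, 39], visited so far: [37]
  queue [7, 39] -> pop 7, enqueue [5, 26], visited so far: [37, 7]
  queue [39, 5, 26] -> pop 39, enqueue [none], visited so far: [37, 7, 39]
  queue [5, 26] -> pop 5, enqueue [none], visited so far: [37, 7, 39, 5]
  queue [26] -> pop 26, enqueue [25, 29], visited so far: [37, 7, 39, 5, 26]
  queue [25, 29] -> pop 25, enqueue [21], visited so far: [37, 7, 39, 5, 26, 25]
  queue [29, 21] -> pop 29, enqueue [none], visited so far: [37, 7, 39, 5, 26, 25, 29]
  queue [21] -> pop 21, enqueue [none], visited so far: [37, 7, 39, 5, 26, 25, 29, 21]
Result: [37, 7, 39, 5, 26, 25, 29, 21]


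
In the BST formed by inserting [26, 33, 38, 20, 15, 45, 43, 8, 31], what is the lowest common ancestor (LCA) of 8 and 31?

Tree insertion order: [26, 33, 38, 20, 15, 45, 43, 8, 31]
Tree (level-order array): [26, 20, 33, 15, None, 31, 38, 8, None, None, None, None, 45, None, None, 43]
In a BST, the LCA of p=8, q=31 is the first node v on the
root-to-leaf path with p <= v <= q (go left if both < v, right if both > v).
Walk from root:
  at 26: 8 <= 26 <= 31, this is the LCA
LCA = 26


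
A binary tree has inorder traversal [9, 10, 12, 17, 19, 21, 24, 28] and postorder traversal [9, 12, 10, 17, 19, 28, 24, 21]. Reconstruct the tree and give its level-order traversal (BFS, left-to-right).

Inorder:   [9, 10, 12, 17, 19, 21, 24, 28]
Postorder: [9, 12, 10, 17, 19, 28, 24, 21]
Algorithm: postorder visits root last, so walk postorder right-to-left;
each value is the root of the current inorder slice — split it at that
value, recurse on the right subtree first, then the left.
Recursive splits:
  root=21; inorder splits into left=[9, 10, 12, 17, 19], right=[24, 28]
  root=24; inorder splits into left=[], right=[28]
  root=28; inorder splits into left=[], right=[]
  root=19; inorder splits into left=[9, 10, 12, 17], right=[]
  root=17; inorder splits into left=[9, 10, 12], right=[]
  root=10; inorder splits into left=[9], right=[12]
  root=12; inorder splits into left=[], right=[]
  root=9; inorder splits into left=[], right=[]
Reconstructed level-order: [21, 19, 24, 17, 28, 10, 9, 12]


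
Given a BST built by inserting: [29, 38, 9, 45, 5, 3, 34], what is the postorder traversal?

Tree insertion order: [29, 38, 9, 45, 5, 3, 34]
Tree (level-order array): [29, 9, 38, 5, None, 34, 45, 3]
Postorder traversal: [3, 5, 9, 34, 45, 38, 29]


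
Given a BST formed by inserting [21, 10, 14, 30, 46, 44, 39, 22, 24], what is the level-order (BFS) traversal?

Tree insertion order: [21, 10, 14, 30, 46, 44, 39, 22, 24]
Tree (level-order array): [21, 10, 30, None, 14, 22, 46, None, None, None, 24, 44, None, None, None, 39]
BFS from the root, enqueuing left then right child of each popped node:
  queue [21] -> pop 21, enqueue [10, 30], visited so far: [21]
  queue [10, 30] -> pop 10, enqueue [14], visited so far: [21, 10]
  queue [30, 14] -> pop 30, enqueue [22, 46], visited so far: [21, 10, 30]
  queue [14, 22, 46] -> pop 14, enqueue [none], visited so far: [21, 10, 30, 14]
  queue [22, 46] -> pop 22, enqueue [24], visited so far: [21, 10, 30, 14, 22]
  queue [46, 24] -> pop 46, enqueue [44], visited so far: [21, 10, 30, 14, 22, 46]
  queue [24, 44] -> pop 24, enqueue [none], visited so far: [21, 10, 30, 14, 22, 46, 24]
  queue [44] -> pop 44, enqueue [39], visited so far: [21, 10, 30, 14, 22, 46, 24, 44]
  queue [39] -> pop 39, enqueue [none], visited so far: [21, 10, 30, 14, 22, 46, 24, 44, 39]
Result: [21, 10, 30, 14, 22, 46, 24, 44, 39]


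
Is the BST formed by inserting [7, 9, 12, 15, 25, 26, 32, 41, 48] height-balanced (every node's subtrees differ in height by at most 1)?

Tree (level-order array): [7, None, 9, None, 12, None, 15, None, 25, None, 26, None, 32, None, 41, None, 48]
Definition: a tree is height-balanced if, at every node, |h(left) - h(right)| <= 1 (empty subtree has height -1).
Bottom-up per-node check:
  node 48: h_left=-1, h_right=-1, diff=0 [OK], height=0
  node 41: h_left=-1, h_right=0, diff=1 [OK], height=1
  node 32: h_left=-1, h_right=1, diff=2 [FAIL (|-1-1|=2 > 1)], height=2
  node 26: h_left=-1, h_right=2, diff=3 [FAIL (|-1-2|=3 > 1)], height=3
  node 25: h_left=-1, h_right=3, diff=4 [FAIL (|-1-3|=4 > 1)], height=4
  node 15: h_left=-1, h_right=4, diff=5 [FAIL (|-1-4|=5 > 1)], height=5
  node 12: h_left=-1, h_right=5, diff=6 [FAIL (|-1-5|=6 > 1)], height=6
  node 9: h_left=-1, h_right=6, diff=7 [FAIL (|-1-6|=7 > 1)], height=7
  node 7: h_left=-1, h_right=7, diff=8 [FAIL (|-1-7|=8 > 1)], height=8
Node 32 violates the condition: |-1 - 1| = 2 > 1.
Result: Not balanced


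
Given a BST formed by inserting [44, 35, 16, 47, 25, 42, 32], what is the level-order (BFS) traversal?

Tree insertion order: [44, 35, 16, 47, 25, 42, 32]
Tree (level-order array): [44, 35, 47, 16, 42, None, None, None, 25, None, None, None, 32]
BFS from the root, enqueuing left then right child of each popped node:
  queue [44] -> pop 44, enqueue [35, 47], visited so far: [44]
  queue [35, 47] -> pop 35, enqueue [16, 42], visited so far: [44, 35]
  queue [47, 16, 42] -> pop 47, enqueue [none], visited so far: [44, 35, 47]
  queue [16, 42] -> pop 16, enqueue [25], visited so far: [44, 35, 47, 16]
  queue [42, 25] -> pop 42, enqueue [none], visited so far: [44, 35, 47, 16, 42]
  queue [25] -> pop 25, enqueue [32], visited so far: [44, 35, 47, 16, 42, 25]
  queue [32] -> pop 32, enqueue [none], visited so far: [44, 35, 47, 16, 42, 25, 32]
Result: [44, 35, 47, 16, 42, 25, 32]


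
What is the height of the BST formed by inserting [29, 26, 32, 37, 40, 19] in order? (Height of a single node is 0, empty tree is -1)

Insertion order: [29, 26, 32, 37, 40, 19]
Tree (level-order array): [29, 26, 32, 19, None, None, 37, None, None, None, 40]
Compute height bottom-up (empty subtree = -1):
  height(19) = 1 + max(-1, -1) = 0
  height(26) = 1 + max(0, -1) = 1
  height(40) = 1 + max(-1, -1) = 0
  height(37) = 1 + max(-1, 0) = 1
  height(32) = 1 + max(-1, 1) = 2
  height(29) = 1 + max(1, 2) = 3
Height = 3


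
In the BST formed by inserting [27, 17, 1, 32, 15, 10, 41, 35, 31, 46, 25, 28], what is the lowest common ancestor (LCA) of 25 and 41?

Tree insertion order: [27, 17, 1, 32, 15, 10, 41, 35, 31, 46, 25, 28]
Tree (level-order array): [27, 17, 32, 1, 25, 31, 41, None, 15, None, None, 28, None, 35, 46, 10]
In a BST, the LCA of p=25, q=41 is the first node v on the
root-to-leaf path with p <= v <= q (go left if both < v, right if both > v).
Walk from root:
  at 27: 25 <= 27 <= 41, this is the LCA
LCA = 27


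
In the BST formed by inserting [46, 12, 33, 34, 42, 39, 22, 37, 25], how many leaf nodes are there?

Tree built from: [46, 12, 33, 34, 42, 39, 22, 37, 25]
Tree (level-order array): [46, 12, None, None, 33, 22, 34, None, 25, None, 42, None, None, 39, None, 37]
Rule: A leaf has 0 children.
Per-node child counts:
  node 46: 1 child(ren)
  node 12: 1 child(ren)
  node 33: 2 child(ren)
  node 22: 1 child(ren)
  node 25: 0 child(ren)
  node 34: 1 child(ren)
  node 42: 1 child(ren)
  node 39: 1 child(ren)
  node 37: 0 child(ren)
Matching nodes: [25, 37]
Count of leaf nodes: 2


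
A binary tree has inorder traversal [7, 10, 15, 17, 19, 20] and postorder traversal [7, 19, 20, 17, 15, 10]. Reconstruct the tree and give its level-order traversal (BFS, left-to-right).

Inorder:   [7, 10, 15, 17, 19, 20]
Postorder: [7, 19, 20, 17, 15, 10]
Algorithm: postorder visits root last, so walk postorder right-to-left;
each value is the root of the current inorder slice — split it at that
value, recurse on the right subtree first, then the left.
Recursive splits:
  root=10; inorder splits into left=[7], right=[15, 17, 19, 20]
  root=15; inorder splits into left=[], right=[17, 19, 20]
  root=17; inorder splits into left=[], right=[19, 20]
  root=20; inorder splits into left=[19], right=[]
  root=19; inorder splits into left=[], right=[]
  root=7; inorder splits into left=[], right=[]
Reconstructed level-order: [10, 7, 15, 17, 20, 19]


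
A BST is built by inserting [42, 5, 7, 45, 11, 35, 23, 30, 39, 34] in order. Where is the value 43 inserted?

Starting tree (level order): [42, 5, 45, None, 7, None, None, None, 11, None, 35, 23, 39, None, 30, None, None, None, 34]
Insertion path: 42 -> 45
Result: insert 43 as left child of 45
Final tree (level order): [42, 5, 45, None, 7, 43, None, None, 11, None, None, None, 35, 23, 39, None, 30, None, None, None, 34]


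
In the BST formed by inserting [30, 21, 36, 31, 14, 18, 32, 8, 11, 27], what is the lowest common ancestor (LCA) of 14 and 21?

Tree insertion order: [30, 21, 36, 31, 14, 18, 32, 8, 11, 27]
Tree (level-order array): [30, 21, 36, 14, 27, 31, None, 8, 18, None, None, None, 32, None, 11]
In a BST, the LCA of p=14, q=21 is the first node v on the
root-to-leaf path with p <= v <= q (go left if both < v, right if both > v).
Walk from root:
  at 30: both 14 and 21 < 30, go left
  at 21: 14 <= 21 <= 21, this is the LCA
LCA = 21


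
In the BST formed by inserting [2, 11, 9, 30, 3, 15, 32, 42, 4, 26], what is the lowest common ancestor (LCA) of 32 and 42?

Tree insertion order: [2, 11, 9, 30, 3, 15, 32, 42, 4, 26]
Tree (level-order array): [2, None, 11, 9, 30, 3, None, 15, 32, None, 4, None, 26, None, 42]
In a BST, the LCA of p=32, q=42 is the first node v on the
root-to-leaf path with p <= v <= q (go left if both < v, right if both > v).
Walk from root:
  at 2: both 32 and 42 > 2, go right
  at 11: both 32 and 42 > 11, go right
  at 30: both 32 and 42 > 30, go right
  at 32: 32 <= 32 <= 42, this is the LCA
LCA = 32


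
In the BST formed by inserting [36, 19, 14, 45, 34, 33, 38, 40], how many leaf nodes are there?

Tree built from: [36, 19, 14, 45, 34, 33, 38, 40]
Tree (level-order array): [36, 19, 45, 14, 34, 38, None, None, None, 33, None, None, 40]
Rule: A leaf has 0 children.
Per-node child counts:
  node 36: 2 child(ren)
  node 19: 2 child(ren)
  node 14: 0 child(ren)
  node 34: 1 child(ren)
  node 33: 0 child(ren)
  node 45: 1 child(ren)
  node 38: 1 child(ren)
  node 40: 0 child(ren)
Matching nodes: [14, 33, 40]
Count of leaf nodes: 3


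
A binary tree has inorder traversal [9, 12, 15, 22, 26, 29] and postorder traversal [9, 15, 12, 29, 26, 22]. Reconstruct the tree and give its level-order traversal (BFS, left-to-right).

Inorder:   [9, 12, 15, 22, 26, 29]
Postorder: [9, 15, 12, 29, 26, 22]
Algorithm: postorder visits root last, so walk postorder right-to-left;
each value is the root of the current inorder slice — split it at that
value, recurse on the right subtree first, then the left.
Recursive splits:
  root=22; inorder splits into left=[9, 12, 15], right=[26, 29]
  root=26; inorder splits into left=[], right=[29]
  root=29; inorder splits into left=[], right=[]
  root=12; inorder splits into left=[9], right=[15]
  root=15; inorder splits into left=[], right=[]
  root=9; inorder splits into left=[], right=[]
Reconstructed level-order: [22, 12, 26, 9, 15, 29]


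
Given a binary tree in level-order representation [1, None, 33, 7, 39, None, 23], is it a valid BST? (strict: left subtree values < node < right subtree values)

Level-order array: [1, None, 33, 7, 39, None, 23]
Validate using subtree bounds (lo, hi): at each node, require lo < value < hi,
then recurse left with hi=value and right with lo=value.
Preorder trace (stopping at first violation):
  at node 1 with bounds (-inf, +inf): OK
  at node 33 with bounds (1, +inf): OK
  at node 7 with bounds (1, 33): OK
  at node 23 with bounds (7, 33): OK
  at node 39 with bounds (33, +inf): OK
No violation found at any node.
Result: Valid BST


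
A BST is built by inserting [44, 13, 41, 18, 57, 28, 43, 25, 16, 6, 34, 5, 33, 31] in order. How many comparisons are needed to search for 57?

Search path for 57: 44 -> 57
Found: True
Comparisons: 2


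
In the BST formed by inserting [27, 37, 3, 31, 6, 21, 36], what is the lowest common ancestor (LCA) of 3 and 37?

Tree insertion order: [27, 37, 3, 31, 6, 21, 36]
Tree (level-order array): [27, 3, 37, None, 6, 31, None, None, 21, None, 36]
In a BST, the LCA of p=3, q=37 is the first node v on the
root-to-leaf path with p <= v <= q (go left if both < v, right if both > v).
Walk from root:
  at 27: 3 <= 27 <= 37, this is the LCA
LCA = 27


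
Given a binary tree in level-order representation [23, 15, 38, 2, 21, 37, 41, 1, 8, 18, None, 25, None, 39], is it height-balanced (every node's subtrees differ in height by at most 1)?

Tree (level-order array): [23, 15, 38, 2, 21, 37, 41, 1, 8, 18, None, 25, None, 39]
Definition: a tree is height-balanced if, at every node, |h(left) - h(right)| <= 1 (empty subtree has height -1).
Bottom-up per-node check:
  node 1: h_left=-1, h_right=-1, diff=0 [OK], height=0
  node 8: h_left=-1, h_right=-1, diff=0 [OK], height=0
  node 2: h_left=0, h_right=0, diff=0 [OK], height=1
  node 18: h_left=-1, h_right=-1, diff=0 [OK], height=0
  node 21: h_left=0, h_right=-1, diff=1 [OK], height=1
  node 15: h_left=1, h_right=1, diff=0 [OK], height=2
  node 25: h_left=-1, h_right=-1, diff=0 [OK], height=0
  node 37: h_left=0, h_right=-1, diff=1 [OK], height=1
  node 39: h_left=-1, h_right=-1, diff=0 [OK], height=0
  node 41: h_left=0, h_right=-1, diff=1 [OK], height=1
  node 38: h_left=1, h_right=1, diff=0 [OK], height=2
  node 23: h_left=2, h_right=2, diff=0 [OK], height=3
All nodes satisfy the balance condition.
Result: Balanced


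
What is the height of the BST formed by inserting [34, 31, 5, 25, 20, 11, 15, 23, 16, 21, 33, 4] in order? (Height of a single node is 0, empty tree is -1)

Insertion order: [34, 31, 5, 25, 20, 11, 15, 23, 16, 21, 33, 4]
Tree (level-order array): [34, 31, None, 5, 33, 4, 25, None, None, None, None, 20, None, 11, 23, None, 15, 21, None, None, 16]
Compute height bottom-up (empty subtree = -1):
  height(4) = 1 + max(-1, -1) = 0
  height(16) = 1 + max(-1, -1) = 0
  height(15) = 1 + max(-1, 0) = 1
  height(11) = 1 + max(-1, 1) = 2
  height(21) = 1 + max(-1, -1) = 0
  height(23) = 1 + max(0, -1) = 1
  height(20) = 1 + max(2, 1) = 3
  height(25) = 1 + max(3, -1) = 4
  height(5) = 1 + max(0, 4) = 5
  height(33) = 1 + max(-1, -1) = 0
  height(31) = 1 + max(5, 0) = 6
  height(34) = 1 + max(6, -1) = 7
Height = 7


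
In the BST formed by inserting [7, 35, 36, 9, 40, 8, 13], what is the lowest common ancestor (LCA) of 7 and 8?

Tree insertion order: [7, 35, 36, 9, 40, 8, 13]
Tree (level-order array): [7, None, 35, 9, 36, 8, 13, None, 40]
In a BST, the LCA of p=7, q=8 is the first node v on the
root-to-leaf path with p <= v <= q (go left if both < v, right if both > v).
Walk from root:
  at 7: 7 <= 7 <= 8, this is the LCA
LCA = 7


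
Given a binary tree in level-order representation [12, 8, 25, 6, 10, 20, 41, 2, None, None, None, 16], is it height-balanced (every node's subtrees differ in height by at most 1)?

Tree (level-order array): [12, 8, 25, 6, 10, 20, 41, 2, None, None, None, 16]
Definition: a tree is height-balanced if, at every node, |h(left) - h(right)| <= 1 (empty subtree has height -1).
Bottom-up per-node check:
  node 2: h_left=-1, h_right=-1, diff=0 [OK], height=0
  node 6: h_left=0, h_right=-1, diff=1 [OK], height=1
  node 10: h_left=-1, h_right=-1, diff=0 [OK], height=0
  node 8: h_left=1, h_right=0, diff=1 [OK], height=2
  node 16: h_left=-1, h_right=-1, diff=0 [OK], height=0
  node 20: h_left=0, h_right=-1, diff=1 [OK], height=1
  node 41: h_left=-1, h_right=-1, diff=0 [OK], height=0
  node 25: h_left=1, h_right=0, diff=1 [OK], height=2
  node 12: h_left=2, h_right=2, diff=0 [OK], height=3
All nodes satisfy the balance condition.
Result: Balanced


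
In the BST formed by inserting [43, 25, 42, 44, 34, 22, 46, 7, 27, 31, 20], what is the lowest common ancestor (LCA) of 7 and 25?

Tree insertion order: [43, 25, 42, 44, 34, 22, 46, 7, 27, 31, 20]
Tree (level-order array): [43, 25, 44, 22, 42, None, 46, 7, None, 34, None, None, None, None, 20, 27, None, None, None, None, 31]
In a BST, the LCA of p=7, q=25 is the first node v on the
root-to-leaf path with p <= v <= q (go left if both < v, right if both > v).
Walk from root:
  at 43: both 7 and 25 < 43, go left
  at 25: 7 <= 25 <= 25, this is the LCA
LCA = 25


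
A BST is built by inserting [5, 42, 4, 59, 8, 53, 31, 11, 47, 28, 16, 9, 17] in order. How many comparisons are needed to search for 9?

Search path for 9: 5 -> 42 -> 8 -> 31 -> 11 -> 9
Found: True
Comparisons: 6


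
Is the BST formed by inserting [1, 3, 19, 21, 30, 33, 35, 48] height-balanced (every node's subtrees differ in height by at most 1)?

Tree (level-order array): [1, None, 3, None, 19, None, 21, None, 30, None, 33, None, 35, None, 48]
Definition: a tree is height-balanced if, at every node, |h(left) - h(right)| <= 1 (empty subtree has height -1).
Bottom-up per-node check:
  node 48: h_left=-1, h_right=-1, diff=0 [OK], height=0
  node 35: h_left=-1, h_right=0, diff=1 [OK], height=1
  node 33: h_left=-1, h_right=1, diff=2 [FAIL (|-1-1|=2 > 1)], height=2
  node 30: h_left=-1, h_right=2, diff=3 [FAIL (|-1-2|=3 > 1)], height=3
  node 21: h_left=-1, h_right=3, diff=4 [FAIL (|-1-3|=4 > 1)], height=4
  node 19: h_left=-1, h_right=4, diff=5 [FAIL (|-1-4|=5 > 1)], height=5
  node 3: h_left=-1, h_right=5, diff=6 [FAIL (|-1-5|=6 > 1)], height=6
  node 1: h_left=-1, h_right=6, diff=7 [FAIL (|-1-6|=7 > 1)], height=7
Node 33 violates the condition: |-1 - 1| = 2 > 1.
Result: Not balanced


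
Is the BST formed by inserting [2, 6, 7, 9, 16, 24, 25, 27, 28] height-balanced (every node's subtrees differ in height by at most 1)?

Tree (level-order array): [2, None, 6, None, 7, None, 9, None, 16, None, 24, None, 25, None, 27, None, 28]
Definition: a tree is height-balanced if, at every node, |h(left) - h(right)| <= 1 (empty subtree has height -1).
Bottom-up per-node check:
  node 28: h_left=-1, h_right=-1, diff=0 [OK], height=0
  node 27: h_left=-1, h_right=0, diff=1 [OK], height=1
  node 25: h_left=-1, h_right=1, diff=2 [FAIL (|-1-1|=2 > 1)], height=2
  node 24: h_left=-1, h_right=2, diff=3 [FAIL (|-1-2|=3 > 1)], height=3
  node 16: h_left=-1, h_right=3, diff=4 [FAIL (|-1-3|=4 > 1)], height=4
  node 9: h_left=-1, h_right=4, diff=5 [FAIL (|-1-4|=5 > 1)], height=5
  node 7: h_left=-1, h_right=5, diff=6 [FAIL (|-1-5|=6 > 1)], height=6
  node 6: h_left=-1, h_right=6, diff=7 [FAIL (|-1-6|=7 > 1)], height=7
  node 2: h_left=-1, h_right=7, diff=8 [FAIL (|-1-7|=8 > 1)], height=8
Node 25 violates the condition: |-1 - 1| = 2 > 1.
Result: Not balanced


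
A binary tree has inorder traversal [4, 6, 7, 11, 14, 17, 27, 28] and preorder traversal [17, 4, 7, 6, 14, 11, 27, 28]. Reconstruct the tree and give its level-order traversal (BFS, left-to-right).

Inorder:  [4, 6, 7, 11, 14, 17, 27, 28]
Preorder: [17, 4, 7, 6, 14, 11, 27, 28]
Algorithm: preorder visits root first, so consume preorder in order;
for each root, split the current inorder slice at that value into
left-subtree inorder and right-subtree inorder, then recurse.
Recursive splits:
  root=17; inorder splits into left=[4, 6, 7, 11, 14], right=[27, 28]
  root=4; inorder splits into left=[], right=[6, 7, 11, 14]
  root=7; inorder splits into left=[6], right=[11, 14]
  root=6; inorder splits into left=[], right=[]
  root=14; inorder splits into left=[11], right=[]
  root=11; inorder splits into left=[], right=[]
  root=27; inorder splits into left=[], right=[28]
  root=28; inorder splits into left=[], right=[]
Reconstructed level-order: [17, 4, 27, 7, 28, 6, 14, 11]


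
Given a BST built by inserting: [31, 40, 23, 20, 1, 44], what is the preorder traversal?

Tree insertion order: [31, 40, 23, 20, 1, 44]
Tree (level-order array): [31, 23, 40, 20, None, None, 44, 1]
Preorder traversal: [31, 23, 20, 1, 40, 44]


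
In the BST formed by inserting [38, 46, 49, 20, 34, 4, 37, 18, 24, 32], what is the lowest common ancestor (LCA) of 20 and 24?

Tree insertion order: [38, 46, 49, 20, 34, 4, 37, 18, 24, 32]
Tree (level-order array): [38, 20, 46, 4, 34, None, 49, None, 18, 24, 37, None, None, None, None, None, 32]
In a BST, the LCA of p=20, q=24 is the first node v on the
root-to-leaf path with p <= v <= q (go left if both < v, right if both > v).
Walk from root:
  at 38: both 20 and 24 < 38, go left
  at 20: 20 <= 20 <= 24, this is the LCA
LCA = 20


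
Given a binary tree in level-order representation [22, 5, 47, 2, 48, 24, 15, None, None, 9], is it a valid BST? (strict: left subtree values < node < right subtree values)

Level-order array: [22, 5, 47, 2, 48, 24, 15, None, None, 9]
Validate using subtree bounds (lo, hi): at each node, require lo < value < hi,
then recurse left with hi=value and right with lo=value.
Preorder trace (stopping at first violation):
  at node 22 with bounds (-inf, +inf): OK
  at node 5 with bounds (-inf, 22): OK
  at node 2 with bounds (-inf, 5): OK
  at node 48 with bounds (5, 22): VIOLATION
Node 48 violates its bound: not (5 < 48 < 22).
Result: Not a valid BST


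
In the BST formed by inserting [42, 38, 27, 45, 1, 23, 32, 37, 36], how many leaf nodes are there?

Tree built from: [42, 38, 27, 45, 1, 23, 32, 37, 36]
Tree (level-order array): [42, 38, 45, 27, None, None, None, 1, 32, None, 23, None, 37, None, None, 36]
Rule: A leaf has 0 children.
Per-node child counts:
  node 42: 2 child(ren)
  node 38: 1 child(ren)
  node 27: 2 child(ren)
  node 1: 1 child(ren)
  node 23: 0 child(ren)
  node 32: 1 child(ren)
  node 37: 1 child(ren)
  node 36: 0 child(ren)
  node 45: 0 child(ren)
Matching nodes: [23, 36, 45]
Count of leaf nodes: 3


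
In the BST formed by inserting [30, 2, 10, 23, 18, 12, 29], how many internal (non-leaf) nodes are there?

Tree built from: [30, 2, 10, 23, 18, 12, 29]
Tree (level-order array): [30, 2, None, None, 10, None, 23, 18, 29, 12]
Rule: An internal node has at least one child.
Per-node child counts:
  node 30: 1 child(ren)
  node 2: 1 child(ren)
  node 10: 1 child(ren)
  node 23: 2 child(ren)
  node 18: 1 child(ren)
  node 12: 0 child(ren)
  node 29: 0 child(ren)
Matching nodes: [30, 2, 10, 23, 18]
Count of internal (non-leaf) nodes: 5


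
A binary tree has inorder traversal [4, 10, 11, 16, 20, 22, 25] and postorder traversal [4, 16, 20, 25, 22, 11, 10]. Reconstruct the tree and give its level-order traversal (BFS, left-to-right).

Inorder:   [4, 10, 11, 16, 20, 22, 25]
Postorder: [4, 16, 20, 25, 22, 11, 10]
Algorithm: postorder visits root last, so walk postorder right-to-left;
each value is the root of the current inorder slice — split it at that
value, recurse on the right subtree first, then the left.
Recursive splits:
  root=10; inorder splits into left=[4], right=[11, 16, 20, 22, 25]
  root=11; inorder splits into left=[], right=[16, 20, 22, 25]
  root=22; inorder splits into left=[16, 20], right=[25]
  root=25; inorder splits into left=[], right=[]
  root=20; inorder splits into left=[16], right=[]
  root=16; inorder splits into left=[], right=[]
  root=4; inorder splits into left=[], right=[]
Reconstructed level-order: [10, 4, 11, 22, 20, 25, 16]


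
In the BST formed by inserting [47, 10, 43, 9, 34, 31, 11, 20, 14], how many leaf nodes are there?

Tree built from: [47, 10, 43, 9, 34, 31, 11, 20, 14]
Tree (level-order array): [47, 10, None, 9, 43, None, None, 34, None, 31, None, 11, None, None, 20, 14]
Rule: A leaf has 0 children.
Per-node child counts:
  node 47: 1 child(ren)
  node 10: 2 child(ren)
  node 9: 0 child(ren)
  node 43: 1 child(ren)
  node 34: 1 child(ren)
  node 31: 1 child(ren)
  node 11: 1 child(ren)
  node 20: 1 child(ren)
  node 14: 0 child(ren)
Matching nodes: [9, 14]
Count of leaf nodes: 2


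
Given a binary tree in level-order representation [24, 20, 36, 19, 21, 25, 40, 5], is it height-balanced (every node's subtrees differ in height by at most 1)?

Tree (level-order array): [24, 20, 36, 19, 21, 25, 40, 5]
Definition: a tree is height-balanced if, at every node, |h(left) - h(right)| <= 1 (empty subtree has height -1).
Bottom-up per-node check:
  node 5: h_left=-1, h_right=-1, diff=0 [OK], height=0
  node 19: h_left=0, h_right=-1, diff=1 [OK], height=1
  node 21: h_left=-1, h_right=-1, diff=0 [OK], height=0
  node 20: h_left=1, h_right=0, diff=1 [OK], height=2
  node 25: h_left=-1, h_right=-1, diff=0 [OK], height=0
  node 40: h_left=-1, h_right=-1, diff=0 [OK], height=0
  node 36: h_left=0, h_right=0, diff=0 [OK], height=1
  node 24: h_left=2, h_right=1, diff=1 [OK], height=3
All nodes satisfy the balance condition.
Result: Balanced


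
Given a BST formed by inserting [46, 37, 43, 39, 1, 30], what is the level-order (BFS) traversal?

Tree insertion order: [46, 37, 43, 39, 1, 30]
Tree (level-order array): [46, 37, None, 1, 43, None, 30, 39]
BFS from the root, enqueuing left then right child of each popped node:
  queue [46] -> pop 46, enqueue [37], visited so far: [46]
  queue [37] -> pop 37, enqueue [1, 43], visited so far: [46, 37]
  queue [1, 43] -> pop 1, enqueue [30], visited so far: [46, 37, 1]
  queue [43, 30] -> pop 43, enqueue [39], visited so far: [46, 37, 1, 43]
  queue [30, 39] -> pop 30, enqueue [none], visited so far: [46, 37, 1, 43, 30]
  queue [39] -> pop 39, enqueue [none], visited so far: [46, 37, 1, 43, 30, 39]
Result: [46, 37, 1, 43, 30, 39]


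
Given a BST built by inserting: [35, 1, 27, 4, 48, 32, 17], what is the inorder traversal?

Tree insertion order: [35, 1, 27, 4, 48, 32, 17]
Tree (level-order array): [35, 1, 48, None, 27, None, None, 4, 32, None, 17]
Inorder traversal: [1, 4, 17, 27, 32, 35, 48]


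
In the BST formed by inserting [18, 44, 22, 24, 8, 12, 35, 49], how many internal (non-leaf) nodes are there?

Tree built from: [18, 44, 22, 24, 8, 12, 35, 49]
Tree (level-order array): [18, 8, 44, None, 12, 22, 49, None, None, None, 24, None, None, None, 35]
Rule: An internal node has at least one child.
Per-node child counts:
  node 18: 2 child(ren)
  node 8: 1 child(ren)
  node 12: 0 child(ren)
  node 44: 2 child(ren)
  node 22: 1 child(ren)
  node 24: 1 child(ren)
  node 35: 0 child(ren)
  node 49: 0 child(ren)
Matching nodes: [18, 8, 44, 22, 24]
Count of internal (non-leaf) nodes: 5


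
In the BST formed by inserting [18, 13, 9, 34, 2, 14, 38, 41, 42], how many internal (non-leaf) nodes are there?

Tree built from: [18, 13, 9, 34, 2, 14, 38, 41, 42]
Tree (level-order array): [18, 13, 34, 9, 14, None, 38, 2, None, None, None, None, 41, None, None, None, 42]
Rule: An internal node has at least one child.
Per-node child counts:
  node 18: 2 child(ren)
  node 13: 2 child(ren)
  node 9: 1 child(ren)
  node 2: 0 child(ren)
  node 14: 0 child(ren)
  node 34: 1 child(ren)
  node 38: 1 child(ren)
  node 41: 1 child(ren)
  node 42: 0 child(ren)
Matching nodes: [18, 13, 9, 34, 38, 41]
Count of internal (non-leaf) nodes: 6


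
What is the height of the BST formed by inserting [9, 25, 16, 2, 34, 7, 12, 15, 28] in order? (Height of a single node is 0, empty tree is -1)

Insertion order: [9, 25, 16, 2, 34, 7, 12, 15, 28]
Tree (level-order array): [9, 2, 25, None, 7, 16, 34, None, None, 12, None, 28, None, None, 15]
Compute height bottom-up (empty subtree = -1):
  height(7) = 1 + max(-1, -1) = 0
  height(2) = 1 + max(-1, 0) = 1
  height(15) = 1 + max(-1, -1) = 0
  height(12) = 1 + max(-1, 0) = 1
  height(16) = 1 + max(1, -1) = 2
  height(28) = 1 + max(-1, -1) = 0
  height(34) = 1 + max(0, -1) = 1
  height(25) = 1 + max(2, 1) = 3
  height(9) = 1 + max(1, 3) = 4
Height = 4


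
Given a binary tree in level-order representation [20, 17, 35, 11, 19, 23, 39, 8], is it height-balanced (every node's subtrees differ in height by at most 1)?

Tree (level-order array): [20, 17, 35, 11, 19, 23, 39, 8]
Definition: a tree is height-balanced if, at every node, |h(left) - h(right)| <= 1 (empty subtree has height -1).
Bottom-up per-node check:
  node 8: h_left=-1, h_right=-1, diff=0 [OK], height=0
  node 11: h_left=0, h_right=-1, diff=1 [OK], height=1
  node 19: h_left=-1, h_right=-1, diff=0 [OK], height=0
  node 17: h_left=1, h_right=0, diff=1 [OK], height=2
  node 23: h_left=-1, h_right=-1, diff=0 [OK], height=0
  node 39: h_left=-1, h_right=-1, diff=0 [OK], height=0
  node 35: h_left=0, h_right=0, diff=0 [OK], height=1
  node 20: h_left=2, h_right=1, diff=1 [OK], height=3
All nodes satisfy the balance condition.
Result: Balanced


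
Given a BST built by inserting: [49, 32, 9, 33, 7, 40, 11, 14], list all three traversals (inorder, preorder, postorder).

Tree insertion order: [49, 32, 9, 33, 7, 40, 11, 14]
Tree (level-order array): [49, 32, None, 9, 33, 7, 11, None, 40, None, None, None, 14]
Inorder (L, root, R): [7, 9, 11, 14, 32, 33, 40, 49]
Preorder (root, L, R): [49, 32, 9, 7, 11, 14, 33, 40]
Postorder (L, R, root): [7, 14, 11, 9, 40, 33, 32, 49]


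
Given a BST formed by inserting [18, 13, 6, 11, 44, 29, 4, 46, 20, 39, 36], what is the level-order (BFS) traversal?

Tree insertion order: [18, 13, 6, 11, 44, 29, 4, 46, 20, 39, 36]
Tree (level-order array): [18, 13, 44, 6, None, 29, 46, 4, 11, 20, 39, None, None, None, None, None, None, None, None, 36]
BFS from the root, enqueuing left then right child of each popped node:
  queue [18] -> pop 18, enqueue [13, 44], visited so far: [18]
  queue [13, 44] -> pop 13, enqueue [6], visited so far: [18, 13]
  queue [44, 6] -> pop 44, enqueue [29, 46], visited so far: [18, 13, 44]
  queue [6, 29, 46] -> pop 6, enqueue [4, 11], visited so far: [18, 13, 44, 6]
  queue [29, 46, 4, 11] -> pop 29, enqueue [20, 39], visited so far: [18, 13, 44, 6, 29]
  queue [46, 4, 11, 20, 39] -> pop 46, enqueue [none], visited so far: [18, 13, 44, 6, 29, 46]
  queue [4, 11, 20, 39] -> pop 4, enqueue [none], visited so far: [18, 13, 44, 6, 29, 46, 4]
  queue [11, 20, 39] -> pop 11, enqueue [none], visited so far: [18, 13, 44, 6, 29, 46, 4, 11]
  queue [20, 39] -> pop 20, enqueue [none], visited so far: [18, 13, 44, 6, 29, 46, 4, 11, 20]
  queue [39] -> pop 39, enqueue [36], visited so far: [18, 13, 44, 6, 29, 46, 4, 11, 20, 39]
  queue [36] -> pop 36, enqueue [none], visited so far: [18, 13, 44, 6, 29, 46, 4, 11, 20, 39, 36]
Result: [18, 13, 44, 6, 29, 46, 4, 11, 20, 39, 36]


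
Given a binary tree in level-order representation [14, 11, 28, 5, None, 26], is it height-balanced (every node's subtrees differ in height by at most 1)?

Tree (level-order array): [14, 11, 28, 5, None, 26]
Definition: a tree is height-balanced if, at every node, |h(left) - h(right)| <= 1 (empty subtree has height -1).
Bottom-up per-node check:
  node 5: h_left=-1, h_right=-1, diff=0 [OK], height=0
  node 11: h_left=0, h_right=-1, diff=1 [OK], height=1
  node 26: h_left=-1, h_right=-1, diff=0 [OK], height=0
  node 28: h_left=0, h_right=-1, diff=1 [OK], height=1
  node 14: h_left=1, h_right=1, diff=0 [OK], height=2
All nodes satisfy the balance condition.
Result: Balanced


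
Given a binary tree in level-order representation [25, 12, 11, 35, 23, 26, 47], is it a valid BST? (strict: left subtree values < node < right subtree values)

Level-order array: [25, 12, 11, 35, 23, 26, 47]
Validate using subtree bounds (lo, hi): at each node, require lo < value < hi,
then recurse left with hi=value and right with lo=value.
Preorder trace (stopping at first violation):
  at node 25 with bounds (-inf, +inf): OK
  at node 12 with bounds (-inf, 25): OK
  at node 35 with bounds (-inf, 12): VIOLATION
Node 35 violates its bound: not (-inf < 35 < 12).
Result: Not a valid BST


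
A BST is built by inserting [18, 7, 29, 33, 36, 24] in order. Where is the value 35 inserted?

Starting tree (level order): [18, 7, 29, None, None, 24, 33, None, None, None, 36]
Insertion path: 18 -> 29 -> 33 -> 36
Result: insert 35 as left child of 36
Final tree (level order): [18, 7, 29, None, None, 24, 33, None, None, None, 36, 35]


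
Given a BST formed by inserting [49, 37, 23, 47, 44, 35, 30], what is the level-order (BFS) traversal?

Tree insertion order: [49, 37, 23, 47, 44, 35, 30]
Tree (level-order array): [49, 37, None, 23, 47, None, 35, 44, None, 30]
BFS from the root, enqueuing left then right child of each popped node:
  queue [49] -> pop 49, enqueue [37], visited so far: [49]
  queue [37] -> pop 37, enqueue [23, 47], visited so far: [49, 37]
  queue [23, 47] -> pop 23, enqueue [35], visited so far: [49, 37, 23]
  queue [47, 35] -> pop 47, enqueue [44], visited so far: [49, 37, 23, 47]
  queue [35, 44] -> pop 35, enqueue [30], visited so far: [49, 37, 23, 47, 35]
  queue [44, 30] -> pop 44, enqueue [none], visited so far: [49, 37, 23, 47, 35, 44]
  queue [30] -> pop 30, enqueue [none], visited so far: [49, 37, 23, 47, 35, 44, 30]
Result: [49, 37, 23, 47, 35, 44, 30]


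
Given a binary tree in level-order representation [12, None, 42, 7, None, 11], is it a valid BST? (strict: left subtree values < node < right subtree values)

Level-order array: [12, None, 42, 7, None, 11]
Validate using subtree bounds (lo, hi): at each node, require lo < value < hi,
then recurse left with hi=value and right with lo=value.
Preorder trace (stopping at first violation):
  at node 12 with bounds (-inf, +inf): OK
  at node 42 with bounds (12, +inf): OK
  at node 7 with bounds (12, 42): VIOLATION
Node 7 violates its bound: not (12 < 7 < 42).
Result: Not a valid BST


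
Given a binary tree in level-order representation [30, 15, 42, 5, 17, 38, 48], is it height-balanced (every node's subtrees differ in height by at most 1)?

Tree (level-order array): [30, 15, 42, 5, 17, 38, 48]
Definition: a tree is height-balanced if, at every node, |h(left) - h(right)| <= 1 (empty subtree has height -1).
Bottom-up per-node check:
  node 5: h_left=-1, h_right=-1, diff=0 [OK], height=0
  node 17: h_left=-1, h_right=-1, diff=0 [OK], height=0
  node 15: h_left=0, h_right=0, diff=0 [OK], height=1
  node 38: h_left=-1, h_right=-1, diff=0 [OK], height=0
  node 48: h_left=-1, h_right=-1, diff=0 [OK], height=0
  node 42: h_left=0, h_right=0, diff=0 [OK], height=1
  node 30: h_left=1, h_right=1, diff=0 [OK], height=2
All nodes satisfy the balance condition.
Result: Balanced


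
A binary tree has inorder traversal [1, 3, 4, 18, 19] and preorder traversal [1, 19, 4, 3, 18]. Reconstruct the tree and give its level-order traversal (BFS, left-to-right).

Inorder:  [1, 3, 4, 18, 19]
Preorder: [1, 19, 4, 3, 18]
Algorithm: preorder visits root first, so consume preorder in order;
for each root, split the current inorder slice at that value into
left-subtree inorder and right-subtree inorder, then recurse.
Recursive splits:
  root=1; inorder splits into left=[], right=[3, 4, 18, 19]
  root=19; inorder splits into left=[3, 4, 18], right=[]
  root=4; inorder splits into left=[3], right=[18]
  root=3; inorder splits into left=[], right=[]
  root=18; inorder splits into left=[], right=[]
Reconstructed level-order: [1, 19, 4, 3, 18]


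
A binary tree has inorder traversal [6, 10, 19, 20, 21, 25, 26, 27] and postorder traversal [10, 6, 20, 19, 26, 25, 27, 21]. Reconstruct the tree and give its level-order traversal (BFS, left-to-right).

Inorder:   [6, 10, 19, 20, 21, 25, 26, 27]
Postorder: [10, 6, 20, 19, 26, 25, 27, 21]
Algorithm: postorder visits root last, so walk postorder right-to-left;
each value is the root of the current inorder slice — split it at that
value, recurse on the right subtree first, then the left.
Recursive splits:
  root=21; inorder splits into left=[6, 10, 19, 20], right=[25, 26, 27]
  root=27; inorder splits into left=[25, 26], right=[]
  root=25; inorder splits into left=[], right=[26]
  root=26; inorder splits into left=[], right=[]
  root=19; inorder splits into left=[6, 10], right=[20]
  root=20; inorder splits into left=[], right=[]
  root=6; inorder splits into left=[], right=[10]
  root=10; inorder splits into left=[], right=[]
Reconstructed level-order: [21, 19, 27, 6, 20, 25, 10, 26]


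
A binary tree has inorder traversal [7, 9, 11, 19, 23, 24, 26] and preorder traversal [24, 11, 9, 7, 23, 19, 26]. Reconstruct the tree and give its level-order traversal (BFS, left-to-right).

Inorder:  [7, 9, 11, 19, 23, 24, 26]
Preorder: [24, 11, 9, 7, 23, 19, 26]
Algorithm: preorder visits root first, so consume preorder in order;
for each root, split the current inorder slice at that value into
left-subtree inorder and right-subtree inorder, then recurse.
Recursive splits:
  root=24; inorder splits into left=[7, 9, 11, 19, 23], right=[26]
  root=11; inorder splits into left=[7, 9], right=[19, 23]
  root=9; inorder splits into left=[7], right=[]
  root=7; inorder splits into left=[], right=[]
  root=23; inorder splits into left=[19], right=[]
  root=19; inorder splits into left=[], right=[]
  root=26; inorder splits into left=[], right=[]
Reconstructed level-order: [24, 11, 26, 9, 23, 7, 19]


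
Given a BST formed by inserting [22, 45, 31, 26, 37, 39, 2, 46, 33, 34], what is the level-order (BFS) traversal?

Tree insertion order: [22, 45, 31, 26, 37, 39, 2, 46, 33, 34]
Tree (level-order array): [22, 2, 45, None, None, 31, 46, 26, 37, None, None, None, None, 33, 39, None, 34]
BFS from the root, enqueuing left then right child of each popped node:
  queue [22] -> pop 22, enqueue [2, 45], visited so far: [22]
  queue [2, 45] -> pop 2, enqueue [none], visited so far: [22, 2]
  queue [45] -> pop 45, enqueue [31, 46], visited so far: [22, 2, 45]
  queue [31, 46] -> pop 31, enqueue [26, 37], visited so far: [22, 2, 45, 31]
  queue [46, 26, 37] -> pop 46, enqueue [none], visited so far: [22, 2, 45, 31, 46]
  queue [26, 37] -> pop 26, enqueue [none], visited so far: [22, 2, 45, 31, 46, 26]
  queue [37] -> pop 37, enqueue [33, 39], visited so far: [22, 2, 45, 31, 46, 26, 37]
  queue [33, 39] -> pop 33, enqueue [34], visited so far: [22, 2, 45, 31, 46, 26, 37, 33]
  queue [39, 34] -> pop 39, enqueue [none], visited so far: [22, 2, 45, 31, 46, 26, 37, 33, 39]
  queue [34] -> pop 34, enqueue [none], visited so far: [22, 2, 45, 31, 46, 26, 37, 33, 39, 34]
Result: [22, 2, 45, 31, 46, 26, 37, 33, 39, 34]


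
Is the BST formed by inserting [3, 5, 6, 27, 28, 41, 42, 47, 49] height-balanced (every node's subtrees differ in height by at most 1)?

Tree (level-order array): [3, None, 5, None, 6, None, 27, None, 28, None, 41, None, 42, None, 47, None, 49]
Definition: a tree is height-balanced if, at every node, |h(left) - h(right)| <= 1 (empty subtree has height -1).
Bottom-up per-node check:
  node 49: h_left=-1, h_right=-1, diff=0 [OK], height=0
  node 47: h_left=-1, h_right=0, diff=1 [OK], height=1
  node 42: h_left=-1, h_right=1, diff=2 [FAIL (|-1-1|=2 > 1)], height=2
  node 41: h_left=-1, h_right=2, diff=3 [FAIL (|-1-2|=3 > 1)], height=3
  node 28: h_left=-1, h_right=3, diff=4 [FAIL (|-1-3|=4 > 1)], height=4
  node 27: h_left=-1, h_right=4, diff=5 [FAIL (|-1-4|=5 > 1)], height=5
  node 6: h_left=-1, h_right=5, diff=6 [FAIL (|-1-5|=6 > 1)], height=6
  node 5: h_left=-1, h_right=6, diff=7 [FAIL (|-1-6|=7 > 1)], height=7
  node 3: h_left=-1, h_right=7, diff=8 [FAIL (|-1-7|=8 > 1)], height=8
Node 42 violates the condition: |-1 - 1| = 2 > 1.
Result: Not balanced
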